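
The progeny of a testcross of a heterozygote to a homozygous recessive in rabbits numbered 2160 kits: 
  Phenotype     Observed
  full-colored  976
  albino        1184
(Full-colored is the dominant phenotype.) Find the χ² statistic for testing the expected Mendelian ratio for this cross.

A testcross of a heterozygote (Aa × aa) gives a 1:1 phenotypic ratio.
Expected counts for N = 2160 under a 1:1 ratio (total parts = 2):
  full-colored: 2160 × 1/2 = 1080
  albino: 2160 × 1/2 = 1080
χ² = Σ (O − E)² / E
  full-colored: (976 − 1080)² / 1080 = 10.0148
  albino: (1184 − 1080)² / 1080 = 10.0148
χ² = 10.0148 + 10.0148 = 20.0296 ≈ 20.030

20.030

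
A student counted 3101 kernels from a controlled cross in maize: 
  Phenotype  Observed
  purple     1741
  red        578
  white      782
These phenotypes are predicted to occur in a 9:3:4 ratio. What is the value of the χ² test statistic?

0.085

The 9:3:4 ratio has 16 parts, so with N = 3101 the expected counts are:
  purple: 3101 × 9/16 = 1744.3125
  red: 3101 × 3/16 = 581.4375
  white: 3101 × 4/16 = 775.25
χ² = Σ (O − E)² / E
  purple: (1741 − 1744.3125)² / 1744.3125 = 0.0063
  red: (578 − 581.4375)² / 581.4375 = 0.0203
  white: (782 − 775.25)² / 775.25 = 0.0588
χ² = 0.0063 + 0.0203 + 0.0588 = 0.0854 ≈ 0.085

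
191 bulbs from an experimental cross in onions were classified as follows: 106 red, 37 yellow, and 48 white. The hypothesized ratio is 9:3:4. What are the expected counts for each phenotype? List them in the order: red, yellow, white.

107.4375, 35.8125, 47.75

The 9:3:4 ratio has 16 parts, so with N = 191 the expected counts are:
  red: 191 × 9/16 = 107.4375
  yellow: 191 × 3/16 = 35.8125
  white: 191 × 4/16 = 47.75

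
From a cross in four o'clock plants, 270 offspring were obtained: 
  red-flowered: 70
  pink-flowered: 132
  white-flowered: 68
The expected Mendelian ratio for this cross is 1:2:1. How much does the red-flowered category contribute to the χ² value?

0.093

Expected counts for N = 270 under a 1:2:1 ratio (total parts = 4):
  red-flowered: 270 × 1/4 = 67.5
  pink-flowered: 270 × 2/4 = 135
  white-flowered: 270 × 1/4 = 67.5
Contribution of red-flowered: (70 − 67.5)² / 67.5 = 0.0926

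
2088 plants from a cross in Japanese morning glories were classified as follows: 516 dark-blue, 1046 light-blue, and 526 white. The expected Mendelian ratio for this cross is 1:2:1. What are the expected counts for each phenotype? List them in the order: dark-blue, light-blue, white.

522, 1044, 522

Expected counts for N = 2088 under a 1:2:1 ratio (total parts = 4):
  dark-blue: 2088 × 1/4 = 522
  light-blue: 2088 × 2/4 = 1044
  white: 2088 × 1/4 = 522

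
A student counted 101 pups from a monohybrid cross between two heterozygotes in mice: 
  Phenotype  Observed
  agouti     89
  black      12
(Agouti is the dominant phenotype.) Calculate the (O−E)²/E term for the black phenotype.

For a monohybrid cross between heterozygotes with complete dominance, the expected phenotypic ratio is 3:1.
Under the 3:1 hypothesis (Σ ratio = 4, N = 101):
  agouti: 101 × 3/4 = 75.75
  black: 101 × 1/4 = 25.25
Contribution of black: (12 − 25.25)² / 25.25 = 6.9530

6.953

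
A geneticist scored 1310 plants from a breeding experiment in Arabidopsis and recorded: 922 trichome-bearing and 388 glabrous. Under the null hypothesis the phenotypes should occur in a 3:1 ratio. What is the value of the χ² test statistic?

Expected counts for N = 1310 under a 3:1 ratio (total parts = 4):
  trichome-bearing: 1310 × 3/4 = 982.5
  glabrous: 1310 × 1/4 = 327.5
χ² = Σ (O − E)² / E
  trichome-bearing: (922 − 982.5)² / 982.5 = 3.7254
  glabrous: (388 − 327.5)² / 327.5 = 11.1763
χ² = 3.7254 + 11.1763 = 14.9017 ≈ 14.902

14.902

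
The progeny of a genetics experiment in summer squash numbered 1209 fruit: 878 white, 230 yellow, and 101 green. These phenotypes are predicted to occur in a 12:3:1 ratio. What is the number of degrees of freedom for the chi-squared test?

A goodness-of-fit test with 3 phenotype classes has df = 3 − 1 = 2.

2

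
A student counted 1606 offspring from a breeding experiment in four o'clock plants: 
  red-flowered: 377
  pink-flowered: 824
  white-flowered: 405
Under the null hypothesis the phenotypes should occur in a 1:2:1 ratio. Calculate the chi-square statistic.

2.075

Total ratio parts = 4. Expected numbers out of 1606:
  red-flowered: 1606 × 1/4 = 401.5
  pink-flowered: 1606 × 2/4 = 803
  white-flowered: 1606 × 1/4 = 401.5
χ² = Σ (O − E)² / E
  red-flowered: (377 − 401.5)² / 401.5 = 1.4950
  pink-flowered: (824 − 803)² / 803 = 0.5492
  white-flowered: (405 − 401.5)² / 401.5 = 0.0305
χ² = 1.4950 + 0.5492 + 0.0305 = 2.0747 ≈ 2.075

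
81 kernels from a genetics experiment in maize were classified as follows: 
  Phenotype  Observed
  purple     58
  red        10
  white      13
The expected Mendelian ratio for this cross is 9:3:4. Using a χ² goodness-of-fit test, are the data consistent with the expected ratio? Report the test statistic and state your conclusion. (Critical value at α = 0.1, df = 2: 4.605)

7.763; not consistent

The 9:3:4 ratio has 16 parts, so with N = 81 the expected counts are:
  purple: 81 × 9/16 = 45.5625
  red: 81 × 3/16 = 15.1875
  white: 81 × 4/16 = 20.25
χ² = Σ (O − E)² / E
  purple: (58 − 45.5625)² / 45.5625 = 3.3951
  red: (10 − 15.1875)² / 15.1875 = 1.7719
  white: (13 − 20.25)² / 20.25 = 2.5957
χ² = 3.3951 + 1.7719 + 2.5957 = 7.7627 ≈ 7.763
Degrees of freedom = 3 − 1 = 2; critical value at α = 0.1 is 4.605.
Since 7.763 > 4.605, we reject the null hypothesis — the data do not fit the 9:3:4 ratio.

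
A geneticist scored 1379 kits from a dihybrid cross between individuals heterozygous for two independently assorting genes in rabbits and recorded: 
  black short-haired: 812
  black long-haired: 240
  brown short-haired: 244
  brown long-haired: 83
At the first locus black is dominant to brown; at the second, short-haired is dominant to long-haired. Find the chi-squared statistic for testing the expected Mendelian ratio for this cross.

A dihybrid F₂ with independent assortment and complete dominance at both loci gives a 9:3:3:1 phenotypic ratio.
Under the 9:3:3:1 hypothesis (Σ ratio = 16, N = 1379):
  black short-haired: 1379 × 9/16 = 775.6875
  black long-haired: 1379 × 3/16 = 258.5625
  brown short-haired: 1379 × 3/16 = 258.5625
  brown long-haired: 1379 × 1/16 = 86.1875
χ² = Σ (O − E)² / E
  black short-haired: (812 − 775.6875)² / 775.6875 = 1.6999
  black long-haired: (240 − 258.5625)² / 258.5625 = 1.3326
  brown short-haired: (244 − 258.5625)² / 258.5625 = 0.8202
  brown long-haired: (83 − 86.1875)² / 86.1875 = 0.1179
χ² = 1.6999 + 1.3326 + 0.8202 + 0.1179 = 3.9706 ≈ 3.971

3.971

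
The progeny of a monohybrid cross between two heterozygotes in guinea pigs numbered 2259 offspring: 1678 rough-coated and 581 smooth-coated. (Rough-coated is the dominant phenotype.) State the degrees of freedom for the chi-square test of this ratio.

1

For a monohybrid cross between heterozygotes with complete dominance, the expected phenotypic ratio is 3:1.
A goodness-of-fit test with 2 phenotype classes has df = 2 − 1 = 1.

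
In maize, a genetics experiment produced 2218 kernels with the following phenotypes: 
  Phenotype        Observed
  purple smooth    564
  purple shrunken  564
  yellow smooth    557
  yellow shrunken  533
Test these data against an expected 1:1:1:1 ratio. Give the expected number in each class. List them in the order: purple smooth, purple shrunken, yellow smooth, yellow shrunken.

Under the 1:1:1:1 hypothesis (Σ ratio = 4, N = 2218):
  purple smooth: 2218 × 1/4 = 554.5
  purple shrunken: 2218 × 1/4 = 554.5
  yellow smooth: 2218 × 1/4 = 554.5
  yellow shrunken: 2218 × 1/4 = 554.5

554.5, 554.5, 554.5, 554.5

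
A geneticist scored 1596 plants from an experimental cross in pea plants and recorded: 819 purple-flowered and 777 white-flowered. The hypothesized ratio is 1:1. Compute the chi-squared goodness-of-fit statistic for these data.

The 1:1 ratio has 2 parts, so with N = 1596 the expected counts are:
  purple-flowered: 1596 × 1/2 = 798
  white-flowered: 1596 × 1/2 = 798
χ² = Σ (O − E)² / E
  purple-flowered: (819 − 798)² / 798 = 0.5526
  white-flowered: (777 − 798)² / 798 = 0.5526
χ² = 0.5526 + 0.5526 = 1.1052 ≈ 1.105

1.105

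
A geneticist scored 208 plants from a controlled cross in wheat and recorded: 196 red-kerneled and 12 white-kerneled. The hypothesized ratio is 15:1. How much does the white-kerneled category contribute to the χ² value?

Expected counts for N = 208 under a 15:1 ratio (total parts = 16):
  red-kerneled: 208 × 15/16 = 195
  white-kerneled: 208 × 1/16 = 13
Contribution of white-kerneled: (12 − 13)² / 13 = 0.0769

0.077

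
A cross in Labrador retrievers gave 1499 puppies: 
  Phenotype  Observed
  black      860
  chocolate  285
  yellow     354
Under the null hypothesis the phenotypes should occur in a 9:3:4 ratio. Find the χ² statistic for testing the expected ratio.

Total ratio parts = 16. Expected numbers out of 1499:
  black: 1499 × 9/16 = 843.1875
  chocolate: 1499 × 3/16 = 281.0625
  yellow: 1499 × 4/16 = 374.75
χ² = Σ (O − E)² / E
  black: (860 − 843.1875)² / 843.1875 = 0.3352
  chocolate: (285 − 281.0625)² / 281.0625 = 0.0552
  yellow: (354 − 374.75)² / 374.75 = 1.1489
χ² = 0.3352 + 0.0552 + 1.1489 = 1.5393 ≈ 1.539

1.539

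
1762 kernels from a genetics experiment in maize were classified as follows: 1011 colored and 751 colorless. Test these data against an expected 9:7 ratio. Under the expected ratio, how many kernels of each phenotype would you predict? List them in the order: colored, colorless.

991.125, 770.875

The 9:7 ratio has 16 parts, so with N = 1762 the expected counts are:
  colored: 1762 × 9/16 = 991.125
  colorless: 1762 × 7/16 = 770.875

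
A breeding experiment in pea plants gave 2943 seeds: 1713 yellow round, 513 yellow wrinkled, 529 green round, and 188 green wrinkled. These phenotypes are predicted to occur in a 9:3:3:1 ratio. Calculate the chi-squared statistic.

5.764

Expected counts for N = 2943 under a 9:3:3:1 ratio (total parts = 16):
  yellow round: 2943 × 9/16 = 1655.4375
  yellow wrinkled: 2943 × 3/16 = 551.8125
  green round: 2943 × 3/16 = 551.8125
  green wrinkled: 2943 × 1/16 = 183.9375
χ² = Σ (O − E)² / E
  yellow round: (1713 − 1655.4375)² / 1655.4375 = 2.0016
  yellow wrinkled: (513 − 551.8125)² / 551.8125 = 2.7299
  green round: (529 − 551.8125)² / 551.8125 = 0.9431
  green wrinkled: (188 − 183.9375)² / 183.9375 = 0.0897
χ² = 2.0016 + 2.7299 + 0.9431 + 0.0897 = 5.7643 ≈ 5.764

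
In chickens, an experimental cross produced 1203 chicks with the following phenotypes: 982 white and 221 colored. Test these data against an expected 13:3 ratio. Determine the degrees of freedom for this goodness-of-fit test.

A goodness-of-fit test with 2 phenotype classes has df = 2 − 1 = 1.

1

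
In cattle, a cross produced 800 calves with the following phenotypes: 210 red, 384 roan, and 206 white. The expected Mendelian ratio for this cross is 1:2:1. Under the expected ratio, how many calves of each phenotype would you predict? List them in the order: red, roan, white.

Expected counts for N = 800 under a 1:2:1 ratio (total parts = 4):
  red: 800 × 1/4 = 200
  roan: 800 × 2/4 = 400
  white: 800 × 1/4 = 200

200, 400, 200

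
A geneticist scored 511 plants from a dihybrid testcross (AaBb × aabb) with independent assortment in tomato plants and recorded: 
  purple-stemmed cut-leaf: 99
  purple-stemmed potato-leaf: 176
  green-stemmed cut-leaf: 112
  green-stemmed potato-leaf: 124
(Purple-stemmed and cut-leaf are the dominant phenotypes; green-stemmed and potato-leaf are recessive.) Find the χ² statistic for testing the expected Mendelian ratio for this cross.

26.746

A dihybrid testcross with independent assortment gives a 1:1:1:1 ratio.
Total ratio parts = 4. Expected numbers out of 511:
  purple-stemmed cut-leaf: 511 × 1/4 = 127.75
  purple-stemmed potato-leaf: 511 × 1/4 = 127.75
  green-stemmed cut-leaf: 511 × 1/4 = 127.75
  green-stemmed potato-leaf: 511 × 1/4 = 127.75
χ² = Σ (O − E)² / E
  purple-stemmed cut-leaf: (99 − 127.75)² / 127.75 = 6.4702
  purple-stemmed potato-leaf: (176 − 127.75)² / 127.75 = 18.2236
  green-stemmed cut-leaf: (112 − 127.75)² / 127.75 = 1.9418
  green-stemmed potato-leaf: (124 − 127.75)² / 127.75 = 0.1101
χ² = 6.4702 + 18.2236 + 1.9418 + 0.1101 = 26.7457 ≈ 26.746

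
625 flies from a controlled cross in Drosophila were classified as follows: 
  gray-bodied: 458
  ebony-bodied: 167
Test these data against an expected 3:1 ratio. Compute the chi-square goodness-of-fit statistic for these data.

0.986

Under the 3:1 hypothesis (Σ ratio = 4, N = 625):
  gray-bodied: 625 × 3/4 = 468.75
  ebony-bodied: 625 × 1/4 = 156.25
χ² = Σ (O − E)² / E
  gray-bodied: (458 − 468.75)² / 468.75 = 0.2465
  ebony-bodied: (167 − 156.25)² / 156.25 = 0.7396
χ² = 0.2465 + 0.7396 = 0.9861 ≈ 0.986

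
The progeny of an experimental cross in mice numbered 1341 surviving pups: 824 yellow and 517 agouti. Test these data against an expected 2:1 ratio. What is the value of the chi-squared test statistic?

16.443

Under the 2:1 hypothesis (Σ ratio = 3, N = 1341):
  yellow: 1341 × 2/3 = 894
  agouti: 1341 × 1/3 = 447
χ² = Σ (O − E)² / E
  yellow: (824 − 894)² / 894 = 5.4810
  agouti: (517 − 447)² / 447 = 10.9620
χ² = 5.4810 + 10.9620 = 16.443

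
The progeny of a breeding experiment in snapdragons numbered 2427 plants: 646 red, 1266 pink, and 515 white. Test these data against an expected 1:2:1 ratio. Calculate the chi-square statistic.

18.684

The 1:2:1 ratio has 4 parts, so with N = 2427 the expected counts are:
  red: 2427 × 1/4 = 606.75
  pink: 2427 × 2/4 = 1213.5
  white: 2427 × 1/4 = 606.75
χ² = Σ (O − E)² / E
  red: (646 − 606.75)² / 606.75 = 2.5390
  pink: (1266 − 1213.5)² / 1213.5 = 2.2713
  white: (515 − 606.75)² / 606.75 = 13.8740
χ² = 2.5390 + 2.2713 + 13.8740 = 18.6843 ≈ 18.684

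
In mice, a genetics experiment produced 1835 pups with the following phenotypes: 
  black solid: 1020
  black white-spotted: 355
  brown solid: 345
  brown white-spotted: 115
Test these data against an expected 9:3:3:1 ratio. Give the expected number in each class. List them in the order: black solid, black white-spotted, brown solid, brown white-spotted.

1032.1875, 344.0625, 344.0625, 114.6875

Under the 9:3:3:1 hypothesis (Σ ratio = 16, N = 1835):
  black solid: 1835 × 9/16 = 1032.1875
  black white-spotted: 1835 × 3/16 = 344.0625
  brown solid: 1835 × 3/16 = 344.0625
  brown white-spotted: 1835 × 1/16 = 114.6875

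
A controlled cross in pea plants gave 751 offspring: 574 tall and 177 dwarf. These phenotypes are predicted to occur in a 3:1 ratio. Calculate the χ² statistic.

Total ratio parts = 4. Expected numbers out of 751:
  tall: 751 × 3/4 = 563.25
  dwarf: 751 × 1/4 = 187.75
χ² = Σ (O − E)² / E
  tall: (574 − 563.25)² / 563.25 = 0.2052
  dwarf: (177 − 187.75)² / 187.75 = 0.6155
χ² = 0.2052 + 0.6155 = 0.8207 ≈ 0.821

0.821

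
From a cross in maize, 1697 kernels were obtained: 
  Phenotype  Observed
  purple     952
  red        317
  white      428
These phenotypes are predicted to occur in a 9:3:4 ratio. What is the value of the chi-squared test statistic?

0.044

Expected counts for N = 1697 under a 9:3:4 ratio (total parts = 16):
  purple: 1697 × 9/16 = 954.5625
  red: 1697 × 3/16 = 318.1875
  white: 1697 × 4/16 = 424.25
χ² = Σ (O − E)² / E
  purple: (952 − 954.5625)² / 954.5625 = 0.0069
  red: (317 − 318.1875)² / 318.1875 = 0.0044
  white: (428 − 424.25)² / 424.25 = 0.0331
χ² = 0.0069 + 0.0044 + 0.0331 = 0.0444 ≈ 0.044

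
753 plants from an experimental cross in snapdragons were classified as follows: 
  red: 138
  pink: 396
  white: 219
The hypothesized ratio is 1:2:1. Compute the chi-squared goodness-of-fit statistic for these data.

19.446

Total ratio parts = 4. Expected numbers out of 753:
  red: 753 × 1/4 = 188.25
  pink: 753 × 2/4 = 376.5
  white: 753 × 1/4 = 188.25
χ² = Σ (O − E)² / E
  red: (138 − 188.25)² / 188.25 = 13.4133
  pink: (396 − 376.5)² / 376.5 = 1.0100
  white: (219 − 188.25)² / 188.25 = 5.0229
χ² = 13.4133 + 1.0100 + 5.0229 = 19.4462 ≈ 19.446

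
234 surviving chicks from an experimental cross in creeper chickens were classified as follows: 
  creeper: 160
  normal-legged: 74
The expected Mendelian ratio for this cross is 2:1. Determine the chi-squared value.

0.308

Expected counts for N = 234 under a 2:1 ratio (total parts = 3):
  creeper: 234 × 2/3 = 156
  normal-legged: 234 × 1/3 = 78
χ² = Σ (O − E)² / E
  creeper: (160 − 156)² / 156 = 0.1026
  normal-legged: (74 − 78)² / 78 = 0.2051
χ² = 0.1026 + 0.2051 = 0.3077 ≈ 0.308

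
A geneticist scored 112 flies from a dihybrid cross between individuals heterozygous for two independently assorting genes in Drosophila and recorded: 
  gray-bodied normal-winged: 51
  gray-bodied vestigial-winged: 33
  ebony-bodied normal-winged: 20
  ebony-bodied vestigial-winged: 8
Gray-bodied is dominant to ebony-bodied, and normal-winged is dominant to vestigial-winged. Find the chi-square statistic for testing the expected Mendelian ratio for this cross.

9.333

A dihybrid F₂ with independent assortment and complete dominance at both loci gives a 9:3:3:1 phenotypic ratio.
Under the 9:3:3:1 hypothesis (Σ ratio = 16, N = 112):
  gray-bodied normal-winged: 112 × 9/16 = 63
  gray-bodied vestigial-winged: 112 × 3/16 = 21
  ebony-bodied normal-winged: 112 × 3/16 = 21
  ebony-bodied vestigial-winged: 112 × 1/16 = 7
χ² = Σ (O − E)² / E
  gray-bodied normal-winged: (51 − 63)² / 63 = 2.2857
  gray-bodied vestigial-winged: (33 − 21)² / 21 = 6.8571
  ebony-bodied normal-winged: (20 − 21)² / 21 = 0.0476
  ebony-bodied vestigial-winged: (8 − 7)² / 7 = 0.1429
χ² = 2.2857 + 6.8571 + 0.0476 + 0.1429 = 9.3333 ≈ 9.333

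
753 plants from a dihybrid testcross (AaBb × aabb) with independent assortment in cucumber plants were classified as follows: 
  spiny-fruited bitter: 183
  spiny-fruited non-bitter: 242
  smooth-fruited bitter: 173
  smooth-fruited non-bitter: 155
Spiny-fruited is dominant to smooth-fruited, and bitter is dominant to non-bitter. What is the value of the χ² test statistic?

A dihybrid testcross with independent assortment gives a 1:1:1:1 ratio.
Expected counts for N = 753 under a 1:1:1:1 ratio (total parts = 4):
  spiny-fruited bitter: 753 × 1/4 = 188.25
  spiny-fruited non-bitter: 753 × 1/4 = 188.25
  smooth-fruited bitter: 753 × 1/4 = 188.25
  smooth-fruited non-bitter: 753 × 1/4 = 188.25
χ² = Σ (O − E)² / E
  spiny-fruited bitter: (183 − 188.25)² / 188.25 = 0.1464
  spiny-fruited non-bitter: (242 − 188.25)² / 188.25 = 15.3469
  smooth-fruited bitter: (173 − 188.25)² / 188.25 = 1.2354
  smooth-fruited non-bitter: (155 − 188.25)² / 188.25 = 5.8728
χ² = 0.1464 + 15.3469 + 1.2354 + 5.8728 = 22.6015 ≈ 22.602

22.602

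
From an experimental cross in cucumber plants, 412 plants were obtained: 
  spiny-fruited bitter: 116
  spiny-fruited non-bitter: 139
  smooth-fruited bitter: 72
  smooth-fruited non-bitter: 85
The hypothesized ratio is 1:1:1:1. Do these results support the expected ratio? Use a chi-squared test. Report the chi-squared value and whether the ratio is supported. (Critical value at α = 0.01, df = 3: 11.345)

Expected counts for N = 412 under a 1:1:1:1 ratio (total parts = 4):
  spiny-fruited bitter: 412 × 1/4 = 103
  spiny-fruited non-bitter: 412 × 1/4 = 103
  smooth-fruited bitter: 412 × 1/4 = 103
  smooth-fruited non-bitter: 412 × 1/4 = 103
χ² = Σ (O − E)² / E
  spiny-fruited bitter: (116 − 103)² / 103 = 1.6408
  spiny-fruited non-bitter: (139 − 103)² / 103 = 12.5825
  smooth-fruited bitter: (72 − 103)² / 103 = 9.3301
  smooth-fruited non-bitter: (85 − 103)² / 103 = 3.1456
χ² = 1.6408 + 12.5825 + 9.3301 + 3.1456 = 26.699
Degrees of freedom = 4 − 1 = 3; critical value at α = 0.01 is 11.345.
Since 26.699 > 11.345, we reject the null hypothesis — the data do not fit the 1:1:1:1 ratio.

26.699; not consistent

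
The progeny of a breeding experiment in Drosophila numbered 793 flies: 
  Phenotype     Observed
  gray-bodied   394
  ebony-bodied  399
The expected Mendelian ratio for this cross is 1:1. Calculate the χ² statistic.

Under the 1:1 hypothesis (Σ ratio = 2, N = 793):
  gray-bodied: 793 × 1/2 = 396.5
  ebony-bodied: 793 × 1/2 = 396.5
χ² = Σ (O − E)² / E
  gray-bodied: (394 − 396.5)² / 396.5 = 0.0158
  ebony-bodied: (399 − 396.5)² / 396.5 = 0.0158
χ² = 0.0158 + 0.0158 = 0.0316 ≈ 0.032

0.032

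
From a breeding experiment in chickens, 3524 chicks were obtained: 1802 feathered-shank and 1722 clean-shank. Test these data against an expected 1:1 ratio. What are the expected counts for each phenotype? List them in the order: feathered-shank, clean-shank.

1762, 1762

The 1:1 ratio has 2 parts, so with N = 3524 the expected counts are:
  feathered-shank: 3524 × 1/2 = 1762
  clean-shank: 3524 × 1/2 = 1762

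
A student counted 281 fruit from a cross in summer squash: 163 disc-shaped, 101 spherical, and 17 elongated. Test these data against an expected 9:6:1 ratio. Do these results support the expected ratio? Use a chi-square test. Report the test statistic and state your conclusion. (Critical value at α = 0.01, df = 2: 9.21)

Expected counts for N = 281 under a 9:6:1 ratio (total parts = 16):
  disc-shaped: 281 × 9/16 = 158.0625
  spherical: 281 × 6/16 = 105.375
  elongated: 281 × 1/16 = 17.5625
χ² = Σ (O − E)² / E
  disc-shaped: (163 − 158.0625)² / 158.0625 = 0.1542
  spherical: (101 − 105.375)² / 105.375 = 0.1816
  elongated: (17 − 17.5625)² / 17.5625 = 0.0180
χ² = 0.1542 + 0.1816 + 0.0180 = 0.3538 ≈ 0.354
Degrees of freedom = 3 − 1 = 2; critical value at α = 0.01 is 9.21.
Since 0.354 < 9.21, we fail to reject the null hypothesis — the data are consistent with the 9:6:1 ratio.

0.354; consistent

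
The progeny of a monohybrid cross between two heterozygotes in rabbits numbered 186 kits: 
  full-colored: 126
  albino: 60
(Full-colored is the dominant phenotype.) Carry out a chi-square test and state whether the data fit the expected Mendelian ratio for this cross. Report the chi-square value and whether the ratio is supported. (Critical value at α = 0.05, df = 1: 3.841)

5.226; not consistent

For a monohybrid cross between heterozygotes with complete dominance, the expected phenotypic ratio is 3:1.
The 3:1 ratio has 4 parts, so with N = 186 the expected counts are:
  full-colored: 186 × 3/4 = 139.5
  albino: 186 × 1/4 = 46.5
χ² = Σ (O − E)² / E
  full-colored: (126 − 139.5)² / 139.5 = 1.3065
  albino: (60 − 46.5)² / 46.5 = 3.9194
χ² = 1.3065 + 3.9194 = 5.2259 ≈ 5.226
Degrees of freedom = 2 − 1 = 1; critical value at α = 0.05 is 3.841.
Since 5.226 > 3.841, we reject the null hypothesis — the data do not fit the 3:1 ratio.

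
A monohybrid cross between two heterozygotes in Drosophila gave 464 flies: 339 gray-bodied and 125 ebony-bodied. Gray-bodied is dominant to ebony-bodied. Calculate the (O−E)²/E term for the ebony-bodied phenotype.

For a monohybrid cross between heterozygotes with complete dominance, the expected phenotypic ratio is 3:1.
The 3:1 ratio has 4 parts, so with N = 464 the expected counts are:
  gray-bodied: 464 × 3/4 = 348
  ebony-bodied: 464 × 1/4 = 116
Contribution of ebony-bodied: (125 − 116)² / 116 = 0.6983

0.698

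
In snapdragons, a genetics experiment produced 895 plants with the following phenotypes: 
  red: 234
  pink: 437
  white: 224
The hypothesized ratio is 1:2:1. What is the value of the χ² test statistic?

Expected counts for N = 895 under a 1:2:1 ratio (total parts = 4):
  red: 895 × 1/4 = 223.75
  pink: 895 × 2/4 = 447.5
  white: 895 × 1/4 = 223.75
χ² = Σ (O − E)² / E
  red: (234 − 223.75)² / 223.75 = 0.4696
  pink: (437 − 447.5)² / 447.5 = 0.2464
  white: (224 − 223.75)² / 223.75 = 0.0003
χ² = 0.4696 + 0.2464 + 0.0003 = 0.7163 ≈ 0.716

0.716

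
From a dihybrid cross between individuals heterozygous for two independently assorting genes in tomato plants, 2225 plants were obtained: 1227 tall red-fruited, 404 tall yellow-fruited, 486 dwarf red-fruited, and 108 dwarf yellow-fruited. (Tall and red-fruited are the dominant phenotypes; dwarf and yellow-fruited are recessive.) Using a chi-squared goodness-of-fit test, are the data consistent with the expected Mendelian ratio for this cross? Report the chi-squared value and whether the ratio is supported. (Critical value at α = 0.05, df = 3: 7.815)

19.188; not consistent

A dihybrid F₂ with independent assortment and complete dominance at both loci gives a 9:3:3:1 phenotypic ratio.
Under the 9:3:3:1 hypothesis (Σ ratio = 16, N = 2225):
  tall red-fruited: 2225 × 9/16 = 1251.5625
  tall yellow-fruited: 2225 × 3/16 = 417.1875
  dwarf red-fruited: 2225 × 3/16 = 417.1875
  dwarf yellow-fruited: 2225 × 1/16 = 139.0625
χ² = Σ (O − E)² / E
  tall red-fruited: (1227 − 1251.5625)² / 1251.5625 = 0.4821
  tall yellow-fruited: (404 − 417.1875)² / 417.1875 = 0.4169
  dwarf red-fruited: (486 − 417.1875)² / 417.1875 = 11.3502
  dwarf yellow-fruited: (108 − 139.0625)² / 139.0625 = 6.9385
χ² = 0.4821 + 0.4169 + 11.3502 + 6.9385 = 19.1877 ≈ 19.188
Degrees of freedom = 4 − 1 = 3; critical value at α = 0.05 is 7.815.
Since 19.188 > 7.815, we reject the null hypothesis — the data do not fit the 9:3:3:1 ratio.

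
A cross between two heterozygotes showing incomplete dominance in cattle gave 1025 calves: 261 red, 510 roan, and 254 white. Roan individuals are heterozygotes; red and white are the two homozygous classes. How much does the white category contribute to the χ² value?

0.020

With incomplete dominance, a heterozygote × heterozygote cross gives a 1:2:1 phenotypic ratio.
Under the 1:2:1 hypothesis (Σ ratio = 4, N = 1025):
  red: 1025 × 1/4 = 256.25
  roan: 1025 × 2/4 = 512.5
  white: 1025 × 1/4 = 256.25
Contribution of white: (254 − 256.25)² / 256.25 = 0.0198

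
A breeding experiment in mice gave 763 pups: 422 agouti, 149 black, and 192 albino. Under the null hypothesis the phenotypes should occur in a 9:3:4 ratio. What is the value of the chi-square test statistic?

The 9:3:4 ratio has 16 parts, so with N = 763 the expected counts are:
  agouti: 763 × 9/16 = 429.1875
  black: 763 × 3/16 = 143.0625
  albino: 763 × 4/16 = 190.75
χ² = Σ (O − E)² / E
  agouti: (422 − 429.1875)² / 429.1875 = 0.1204
  black: (149 − 143.0625)² / 143.0625 = 0.2464
  albino: (192 − 190.75)² / 190.75 = 0.0082
χ² = 0.1204 + 0.2464 + 0.0082 = 0.375

0.375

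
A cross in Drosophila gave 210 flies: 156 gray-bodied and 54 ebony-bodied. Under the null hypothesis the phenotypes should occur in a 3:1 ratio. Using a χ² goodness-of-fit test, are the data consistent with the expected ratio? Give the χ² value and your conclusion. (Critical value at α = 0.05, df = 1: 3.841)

0.057; consistent

Under the 3:1 hypothesis (Σ ratio = 4, N = 210):
  gray-bodied: 210 × 3/4 = 157.5
  ebony-bodied: 210 × 1/4 = 52.5
χ² = Σ (O − E)² / E
  gray-bodied: (156 − 157.5)² / 157.5 = 0.0143
  ebony-bodied: (54 − 52.5)² / 52.5 = 0.0429
χ² = 0.0143 + 0.0429 = 0.0572 ≈ 0.057
Degrees of freedom = 2 − 1 = 1; critical value at α = 0.05 is 3.841.
Since 0.057 < 3.841, we fail to reject the null hypothesis — the data are consistent with the 3:1 ratio.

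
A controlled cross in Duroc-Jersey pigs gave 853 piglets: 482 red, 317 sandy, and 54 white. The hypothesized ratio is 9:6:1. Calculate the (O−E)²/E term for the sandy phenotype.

0.026

Expected counts for N = 853 under a 9:6:1 ratio (total parts = 16):
  red: 853 × 9/16 = 479.8125
  sandy: 853 × 6/16 = 319.875
  white: 853 × 1/16 = 53.3125
Contribution of sandy: (317 − 319.875)² / 319.875 = 0.0258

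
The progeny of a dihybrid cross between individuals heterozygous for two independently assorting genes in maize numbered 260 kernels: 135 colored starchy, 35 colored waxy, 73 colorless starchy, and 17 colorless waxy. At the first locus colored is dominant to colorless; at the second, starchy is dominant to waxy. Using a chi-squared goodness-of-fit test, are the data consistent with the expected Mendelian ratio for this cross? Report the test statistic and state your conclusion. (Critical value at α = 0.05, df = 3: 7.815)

A dihybrid F₂ with independent assortment and complete dominance at both loci gives a 9:3:3:1 phenotypic ratio.
Expected counts for N = 260 under a 9:3:3:1 ratio (total parts = 16):
  colored starchy: 260 × 9/16 = 146.25
  colored waxy: 260 × 3/16 = 48.75
  colorless starchy: 260 × 3/16 = 48.75
  colorless waxy: 260 × 1/16 = 16.25
χ² = Σ (O − E)² / E
  colored starchy: (135 − 146.25)² / 146.25 = 0.8654
  colored waxy: (35 − 48.75)² / 48.75 = 3.8782
  colorless starchy: (73 − 48.75)² / 48.75 = 12.0628
  colorless waxy: (17 − 16.25)² / 16.25 = 0.0346
χ² = 0.8654 + 3.8782 + 12.0628 + 0.0346 = 16.841
Degrees of freedom = 4 − 1 = 3; critical value at α = 0.05 is 7.815.
Since 16.841 > 7.815, we reject the null hypothesis — the data do not fit the 9:3:3:1 ratio.

16.841; not consistent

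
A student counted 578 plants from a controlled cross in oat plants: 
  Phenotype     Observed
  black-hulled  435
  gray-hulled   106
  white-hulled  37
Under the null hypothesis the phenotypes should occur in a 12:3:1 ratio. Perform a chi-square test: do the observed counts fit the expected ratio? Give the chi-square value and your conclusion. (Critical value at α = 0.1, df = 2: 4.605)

Total ratio parts = 16. Expected numbers out of 578:
  black-hulled: 578 × 12/16 = 433.5
  gray-hulled: 578 × 3/16 = 108.375
  white-hulled: 578 × 1/16 = 36.125
χ² = Σ (O − E)² / E
  black-hulled: (435 − 433.5)² / 433.5 = 0.0052
  gray-hulled: (106 − 108.375)² / 108.375 = 0.0520
  white-hulled: (37 − 36.125)² / 36.125 = 0.0212
χ² = 0.0052 + 0.0520 + 0.0212 = 0.0784 ≈ 0.078
Degrees of freedom = 3 − 1 = 2; critical value at α = 0.1 is 4.605.
Since 0.078 < 4.605, we fail to reject the null hypothesis — the data are consistent with the 12:3:1 ratio.

0.078; consistent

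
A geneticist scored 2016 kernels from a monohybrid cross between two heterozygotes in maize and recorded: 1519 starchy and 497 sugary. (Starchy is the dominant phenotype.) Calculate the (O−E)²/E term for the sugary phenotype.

0.097

For a monohybrid cross between heterozygotes with complete dominance, the expected phenotypic ratio is 3:1.
Expected counts for N = 2016 under a 3:1 ratio (total parts = 4):
  starchy: 2016 × 3/4 = 1512
  sugary: 2016 × 1/4 = 504
Contribution of sugary: (497 − 504)² / 504 = 0.0972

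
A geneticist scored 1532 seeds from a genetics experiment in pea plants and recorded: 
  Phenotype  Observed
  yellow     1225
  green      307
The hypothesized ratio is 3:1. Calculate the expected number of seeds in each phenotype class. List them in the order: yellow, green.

1149, 383

Under the 3:1 hypothesis (Σ ratio = 4, N = 1532):
  yellow: 1532 × 3/4 = 1149
  green: 1532 × 1/4 = 383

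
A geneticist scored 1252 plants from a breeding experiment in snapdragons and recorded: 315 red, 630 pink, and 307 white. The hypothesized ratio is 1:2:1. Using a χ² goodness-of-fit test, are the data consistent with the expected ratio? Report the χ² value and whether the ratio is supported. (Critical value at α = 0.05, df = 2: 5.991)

0.153; consistent

The 1:2:1 ratio has 4 parts, so with N = 1252 the expected counts are:
  red: 1252 × 1/4 = 313
  pink: 1252 × 2/4 = 626
  white: 1252 × 1/4 = 313
χ² = Σ (O − E)² / E
  red: (315 − 313)² / 313 = 0.0128
  pink: (630 − 626)² / 626 = 0.0256
  white: (307 − 313)² / 313 = 0.1150
χ² = 0.0128 + 0.0256 + 0.1150 = 0.1534 ≈ 0.153
Degrees of freedom = 3 − 1 = 2; critical value at α = 0.05 is 5.991.
Since 0.153 < 5.991, we fail to reject the null hypothesis — the data are consistent with the 1:2:1 ratio.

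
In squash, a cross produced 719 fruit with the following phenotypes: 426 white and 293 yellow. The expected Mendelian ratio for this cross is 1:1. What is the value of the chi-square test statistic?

24.602

Total ratio parts = 2. Expected numbers out of 719:
  white: 719 × 1/2 = 359.5
  yellow: 719 × 1/2 = 359.5
χ² = Σ (O − E)² / E
  white: (426 − 359.5)² / 359.5 = 12.3011
  yellow: (293 − 359.5)² / 359.5 = 12.3011
χ² = 12.3011 + 12.3011 = 24.6022 ≈ 24.602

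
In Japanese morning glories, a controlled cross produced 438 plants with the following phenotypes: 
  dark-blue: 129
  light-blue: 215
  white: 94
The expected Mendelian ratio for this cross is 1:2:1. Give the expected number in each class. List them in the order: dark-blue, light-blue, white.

109.5, 219, 109.5

Under the 1:2:1 hypothesis (Σ ratio = 4, N = 438):
  dark-blue: 438 × 1/4 = 109.5
  light-blue: 438 × 2/4 = 219
  white: 438 × 1/4 = 109.5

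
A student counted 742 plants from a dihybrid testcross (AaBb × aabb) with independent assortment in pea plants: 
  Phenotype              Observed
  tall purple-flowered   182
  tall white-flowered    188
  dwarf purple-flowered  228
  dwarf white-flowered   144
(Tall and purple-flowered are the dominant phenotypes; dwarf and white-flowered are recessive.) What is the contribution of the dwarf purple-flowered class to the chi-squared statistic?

9.737

A dihybrid testcross with independent assortment gives a 1:1:1:1 ratio.
Under the 1:1:1:1 hypothesis (Σ ratio = 4, N = 742):
  tall purple-flowered: 742 × 1/4 = 185.5
  tall white-flowered: 742 × 1/4 = 185.5
  dwarf purple-flowered: 742 × 1/4 = 185.5
  dwarf white-flowered: 742 × 1/4 = 185.5
Contribution of dwarf purple-flowered: (228 − 185.5)² / 185.5 = 9.7372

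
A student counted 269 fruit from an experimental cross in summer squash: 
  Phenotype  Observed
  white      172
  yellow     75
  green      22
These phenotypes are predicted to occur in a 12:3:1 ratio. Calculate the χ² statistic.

17.949

Expected counts for N = 269 under a 12:3:1 ratio (total parts = 16):
  white: 269 × 12/16 = 201.75
  yellow: 269 × 3/16 = 50.4375
  green: 269 × 1/16 = 16.8125
χ² = Σ (O − E)² / E
  white: (172 − 201.75)² / 201.75 = 4.3869
  yellow: (75 − 50.4375)² / 50.4375 = 11.9617
  green: (22 − 16.8125)² / 16.8125 = 1.6006
χ² = 4.3869 + 11.9617 + 1.6006 = 17.9492 ≈ 17.949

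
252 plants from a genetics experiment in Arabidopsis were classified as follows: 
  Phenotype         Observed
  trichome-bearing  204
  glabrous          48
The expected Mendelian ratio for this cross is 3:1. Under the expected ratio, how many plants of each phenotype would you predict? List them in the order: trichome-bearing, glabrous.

189, 63

The 3:1 ratio has 4 parts, so with N = 252 the expected counts are:
  trichome-bearing: 252 × 3/4 = 189
  glabrous: 252 × 1/4 = 63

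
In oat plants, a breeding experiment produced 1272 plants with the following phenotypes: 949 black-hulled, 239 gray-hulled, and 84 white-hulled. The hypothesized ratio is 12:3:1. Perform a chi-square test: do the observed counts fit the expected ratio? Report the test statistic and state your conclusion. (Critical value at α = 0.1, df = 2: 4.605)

Under the 12:3:1 hypothesis (Σ ratio = 16, N = 1272):
  black-hulled: 1272 × 12/16 = 954
  gray-hulled: 1272 × 3/16 = 238.5
  white-hulled: 1272 × 1/16 = 79.5
χ² = Σ (O − E)² / E
  black-hulled: (949 − 954)² / 954 = 0.0262
  gray-hulled: (239 − 238.5)² / 238.5 = 0.0010
  white-hulled: (84 − 79.5)² / 79.5 = 0.2547
χ² = 0.0262 + 0.0010 + 0.2547 = 0.2819 ≈ 0.282
Degrees of freedom = 3 − 1 = 2; critical value at α = 0.1 is 4.605.
Since 0.282 < 4.605, we fail to reject the null hypothesis — the data are consistent with the 12:3:1 ratio.

0.282; consistent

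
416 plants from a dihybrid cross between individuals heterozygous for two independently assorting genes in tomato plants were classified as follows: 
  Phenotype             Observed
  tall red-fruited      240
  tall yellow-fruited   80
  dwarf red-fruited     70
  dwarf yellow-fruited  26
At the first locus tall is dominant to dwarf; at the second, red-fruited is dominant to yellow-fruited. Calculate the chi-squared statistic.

A dihybrid F₂ with independent assortment and complete dominance at both loci gives a 9:3:3:1 phenotypic ratio.
The 9:3:3:1 ratio has 16 parts, so with N = 416 the expected counts are:
  tall red-fruited: 416 × 9/16 = 234
  tall yellow-fruited: 416 × 3/16 = 78
  dwarf red-fruited: 416 × 3/16 = 78
  dwarf yellow-fruited: 416 × 1/16 = 26
χ² = Σ (O − E)² / E
  tall red-fruited: (240 − 234)² / 234 = 0.1538
  tall yellow-fruited: (80 − 78)² / 78 = 0.0513
  dwarf red-fruited: (70 − 78)² / 78 = 0.8205
  dwarf yellow-fruited: (26 − 26)² / 26 = 0.0000
χ² = 0.1538 + 0.0513 + 0.8205 + 0.0000 = 1.0256 ≈ 1.026

1.026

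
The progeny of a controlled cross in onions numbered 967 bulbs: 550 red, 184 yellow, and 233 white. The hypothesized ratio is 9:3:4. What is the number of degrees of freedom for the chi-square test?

2

A goodness-of-fit test with 3 phenotype classes has df = 3 − 1 = 2.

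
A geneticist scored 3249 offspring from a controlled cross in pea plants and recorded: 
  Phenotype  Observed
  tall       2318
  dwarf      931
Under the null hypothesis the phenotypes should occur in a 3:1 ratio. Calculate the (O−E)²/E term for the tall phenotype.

Expected counts for N = 3249 under a 3:1 ratio (total parts = 4):
  tall: 3249 × 3/4 = 2436.75
  dwarf: 3249 × 1/4 = 812.25
Contribution of tall: (2318 − 2436.75)² / 2436.75 = 5.7870

5.787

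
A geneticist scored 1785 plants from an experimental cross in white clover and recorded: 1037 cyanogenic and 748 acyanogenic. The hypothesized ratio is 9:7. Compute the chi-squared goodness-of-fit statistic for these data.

2.470

The 9:7 ratio has 16 parts, so with N = 1785 the expected counts are:
  cyanogenic: 1785 × 9/16 = 1004.0625
  acyanogenic: 1785 × 7/16 = 780.9375
χ² = Σ (O − E)² / E
  cyanogenic: (1037 − 1004.0625)² / 1004.0625 = 1.0805
  acyanogenic: (748 − 780.9375)² / 780.9375 = 1.3892
χ² = 1.0805 + 1.3892 = 2.4697 ≈ 2.470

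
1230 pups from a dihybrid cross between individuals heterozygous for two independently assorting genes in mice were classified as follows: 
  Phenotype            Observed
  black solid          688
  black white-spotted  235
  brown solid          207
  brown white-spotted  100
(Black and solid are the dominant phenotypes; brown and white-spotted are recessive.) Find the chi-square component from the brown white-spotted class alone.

6.956

A dihybrid F₂ with independent assortment and complete dominance at both loci gives a 9:3:3:1 phenotypic ratio.
Total ratio parts = 16. Expected numbers out of 1230:
  black solid: 1230 × 9/16 = 691.875
  black white-spotted: 1230 × 3/16 = 230.625
  brown solid: 1230 × 3/16 = 230.625
  brown white-spotted: 1230 × 1/16 = 76.875
Contribution of brown white-spotted: (100 − 76.875)² / 76.875 = 6.9563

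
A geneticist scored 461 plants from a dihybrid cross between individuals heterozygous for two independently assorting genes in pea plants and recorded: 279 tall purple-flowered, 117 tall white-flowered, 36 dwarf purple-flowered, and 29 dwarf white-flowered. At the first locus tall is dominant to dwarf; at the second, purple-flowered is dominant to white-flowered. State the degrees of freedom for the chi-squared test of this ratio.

A dihybrid F₂ with independent assortment and complete dominance at both loci gives a 9:3:3:1 phenotypic ratio.
A goodness-of-fit test with 4 phenotype classes has df = 4 − 1 = 3.

3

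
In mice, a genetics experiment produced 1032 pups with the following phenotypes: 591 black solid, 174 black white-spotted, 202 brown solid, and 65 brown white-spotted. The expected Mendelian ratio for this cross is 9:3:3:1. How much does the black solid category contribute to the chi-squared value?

Expected counts for N = 1032 under a 9:3:3:1 ratio (total parts = 16):
  black solid: 1032 × 9/16 = 580.5
  black white-spotted: 1032 × 3/16 = 193.5
  brown solid: 1032 × 3/16 = 193.5
  brown white-spotted: 1032 × 1/16 = 64.5
Contribution of black solid: (591 − 580.5)² / 580.5 = 0.1899

0.190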